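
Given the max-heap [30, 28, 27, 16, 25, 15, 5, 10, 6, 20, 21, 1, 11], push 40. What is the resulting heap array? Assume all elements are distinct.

append 40 at index 13 → [30, 28, 27, 16, 25, 15, 5, 10, 6, 20, 21, 1, 11, 40]
40 > parent 5 at index 6, swap → [30, 28, 27, 16, 25, 15, 40, 10, 6, 20, 21, 1, 11, 5]
40 > parent 27 at index 2, swap → [30, 28, 40, 16, 25, 15, 27, 10, 6, 20, 21, 1, 11, 5]
40 > parent 30 at index 0, swap → [40, 28, 30, 16, 25, 15, 27, 10, 6, 20, 21, 1, 11, 5]

[40, 28, 30, 16, 25, 15, 27, 10, 6, 20, 21, 1, 11, 5]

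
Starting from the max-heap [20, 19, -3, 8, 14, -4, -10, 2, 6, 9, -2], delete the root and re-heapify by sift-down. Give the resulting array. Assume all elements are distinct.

remove root 20; move last element -2 to root → [-2, 19, -3, 8, 14, -4, -10, 2, 6, 9]
-2 vs larger child 19 at index 1, swap → [19, -2, -3, 8, 14, -4, -10, 2, 6, 9]
-2 vs larger child 14 at index 4, swap → [19, 14, -3, 8, -2, -4, -10, 2, 6, 9]
-2 vs only child 9 at index 9, swap → [19, 14, -3, 8, 9, -4, -10, 2, 6, -2]

[19, 14, -3, 8, 9, -4, -10, 2, 6, -2]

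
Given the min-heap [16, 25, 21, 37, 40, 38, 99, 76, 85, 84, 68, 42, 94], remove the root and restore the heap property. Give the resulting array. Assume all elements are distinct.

remove root 16; move last element 94 to root → [94, 25, 21, 37, 40, 38, 99, 76, 85, 84, 68, 42]
94 vs smaller child 21 at index 2, swap → [21, 25, 94, 37, 40, 38, 99, 76, 85, 84, 68, 42]
94 vs smaller child 38 at index 5, swap → [21, 25, 38, 37, 40, 94, 99, 76, 85, 84, 68, 42]
94 vs only child 42 at index 11, swap → [21, 25, 38, 37, 40, 42, 99, 76, 85, 84, 68, 94]

[21, 25, 38, 37, 40, 42, 99, 76, 85, 84, 68, 94]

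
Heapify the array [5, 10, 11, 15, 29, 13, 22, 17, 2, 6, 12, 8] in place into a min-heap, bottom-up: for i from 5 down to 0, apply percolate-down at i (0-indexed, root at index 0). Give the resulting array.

[2, 5, 8, 10, 6, 11, 22, 17, 15, 29, 12, 13]

sift down from index 5:
  13 vs only child 8 at index 11, swap → [5, 10, 11, 15, 29, 8, 22, 17, 2, 6, 12, 13]
sift down from index 4:
  29 vs smaller child 6 at index 9, swap → [5, 10, 11, 15, 6, 8, 22, 17, 2, 29, 12, 13]
sift down from index 3:
  15 vs smaller child 2 at index 8, swap → [5, 10, 11, 2, 6, 8, 22, 17, 15, 29, 12, 13]
sift down from index 2:
  11 vs smaller child 8 at index 5, swap → [5, 10, 8, 2, 6, 11, 22, 17, 15, 29, 12, 13]
sift down from index 1:
  10 vs smaller child 2 at index 3, swap → [5, 2, 8, 10, 6, 11, 22, 17, 15, 29, 12, 13]
sift down from index 0:
  5 vs smaller child 2 at index 1, swap → [2, 5, 8, 10, 6, 11, 22, 17, 15, 29, 12, 13]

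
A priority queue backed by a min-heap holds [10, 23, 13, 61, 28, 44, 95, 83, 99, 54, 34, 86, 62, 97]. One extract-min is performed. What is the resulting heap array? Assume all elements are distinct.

[13, 23, 44, 61, 28, 62, 95, 83, 99, 54, 34, 86, 97]

remove root 10; move last element 97 to root → [97, 23, 13, 61, 28, 44, 95, 83, 99, 54, 34, 86, 62]
97 vs smaller child 13 at index 2, swap → [13, 23, 97, 61, 28, 44, 95, 83, 99, 54, 34, 86, 62]
97 vs smaller child 44 at index 5, swap → [13, 23, 44, 61, 28, 97, 95, 83, 99, 54, 34, 86, 62]
97 vs smaller child 62 at index 12, swap → [13, 23, 44, 61, 28, 62, 95, 83, 99, 54, 34, 86, 97]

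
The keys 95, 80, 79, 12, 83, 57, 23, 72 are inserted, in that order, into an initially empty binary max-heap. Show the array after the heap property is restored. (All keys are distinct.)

Insert 95:
  append 95 at index 0 → [95] (no swap needed)
Insert 80:
  append 80 at index 1 → [95, 80] (no swap needed)
Insert 79:
  append 79 at index 2 → [95, 80, 79] (no swap needed)
Insert 12:
  append 12 at index 3 → [95, 80, 79, 12] (no swap needed)
Insert 83:
  append 83 at index 4 → [95, 80, 79, 12, 83]
  83 > parent 80 at index 1, swap → [95, 83, 79, 12, 80]
Insert 57:
  append 57 at index 5 → [95, 83, 79, 12, 80, 57] (no swap needed)
Insert 23:
  append 23 at index 6 → [95, 83, 79, 12, 80, 57, 23] (no swap needed)
Insert 72:
  append 72 at index 7 → [95, 83, 79, 12, 80, 57, 23, 72]
  72 > parent 12 at index 3, swap → [95, 83, 79, 72, 80, 57, 23, 12]

[95, 83, 79, 72, 80, 57, 23, 12]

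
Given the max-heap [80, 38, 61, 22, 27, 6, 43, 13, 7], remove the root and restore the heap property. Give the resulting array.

remove root 80; move last element 7 to root → [7, 38, 61, 22, 27, 6, 43, 13]
7 vs larger child 61 at index 2, swap → [61, 38, 7, 22, 27, 6, 43, 13]
7 vs larger child 43 at index 6, swap → [61, 38, 43, 22, 27, 6, 7, 13]

[61, 38, 43, 22, 27, 6, 7, 13]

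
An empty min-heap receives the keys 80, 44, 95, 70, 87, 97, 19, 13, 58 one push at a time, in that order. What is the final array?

[13, 19, 44, 58, 87, 97, 95, 80, 70]

Insert 80:
  append 80 at index 0 → [80] (no swap needed)
Insert 44:
  append 44 at index 1 → [80, 44]
  44 < parent 80 at index 0, swap → [44, 80]
Insert 95:
  append 95 at index 2 → [44, 80, 95] (no swap needed)
Insert 70:
  append 70 at index 3 → [44, 80, 95, 70]
  70 < parent 80 at index 1, swap → [44, 70, 95, 80]
Insert 87:
  append 87 at index 4 → [44, 70, 95, 80, 87] (no swap needed)
Insert 97:
  append 97 at index 5 → [44, 70, 95, 80, 87, 97] (no swap needed)
Insert 19:
  append 19 at index 6 → [44, 70, 95, 80, 87, 97, 19]
  19 < parent 95 at index 2, swap → [44, 70, 19, 80, 87, 97, 95]
  19 < parent 44 at index 0, swap → [19, 70, 44, 80, 87, 97, 95]
Insert 13:
  append 13 at index 7 → [19, 70, 44, 80, 87, 97, 95, 13]
  13 < parent 80 at index 3, swap → [19, 70, 44, 13, 87, 97, 95, 80]
  13 < parent 70 at index 1, swap → [19, 13, 44, 70, 87, 97, 95, 80]
  13 < parent 19 at index 0, swap → [13, 19, 44, 70, 87, 97, 95, 80]
Insert 58:
  append 58 at index 8 → [13, 19, 44, 70, 87, 97, 95, 80, 58]
  58 < parent 70 at index 3, swap → [13, 19, 44, 58, 87, 97, 95, 80, 70]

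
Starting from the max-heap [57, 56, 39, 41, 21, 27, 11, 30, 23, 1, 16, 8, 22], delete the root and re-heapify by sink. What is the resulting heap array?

remove root 57; move last element 22 to root → [22, 56, 39, 41, 21, 27, 11, 30, 23, 1, 16, 8]
22 vs larger child 56 at index 1, swap → [56, 22, 39, 41, 21, 27, 11, 30, 23, 1, 16, 8]
22 vs larger child 41 at index 3, swap → [56, 41, 39, 22, 21, 27, 11, 30, 23, 1, 16, 8]
22 vs larger child 30 at index 7, swap → [56, 41, 39, 30, 21, 27, 11, 22, 23, 1, 16, 8]

[56, 41, 39, 30, 21, 27, 11, 22, 23, 1, 16, 8]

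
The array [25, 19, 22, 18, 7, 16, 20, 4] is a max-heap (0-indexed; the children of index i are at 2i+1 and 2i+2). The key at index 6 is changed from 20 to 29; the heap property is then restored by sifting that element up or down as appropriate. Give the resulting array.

[29, 19, 25, 18, 7, 16, 22, 4]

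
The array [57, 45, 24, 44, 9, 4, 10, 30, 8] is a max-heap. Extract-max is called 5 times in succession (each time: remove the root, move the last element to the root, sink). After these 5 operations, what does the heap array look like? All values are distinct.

extract-max #1 returns 57:
  remove root 57; move last element 8 to root → [8, 45, 24, 44, 9, 4, 10, 30]
  8 vs larger child 45 at index 1, swap → [45, 8, 24, 44, 9, 4, 10, 30]
  8 vs larger child 44 at index 3, swap → [45, 44, 24, 8, 9, 4, 10, 30]
  8 vs only child 30 at index 7, swap → [45, 44, 24, 30, 9, 4, 10, 8]
extract-max #2 returns 45:
  remove root 45; move last element 8 to root → [8, 44, 24, 30, 9, 4, 10]
  8 vs larger child 44 at index 1, swap → [44, 8, 24, 30, 9, 4, 10]
  8 vs larger child 30 at index 3, swap → [44, 30, 24, 8, 9, 4, 10]
extract-max #3 returns 44:
  remove root 44; move last element 10 to root → [10, 30, 24, 8, 9, 4]
  10 vs larger child 30 at index 1, swap → [30, 10, 24, 8, 9, 4]
extract-max #4 returns 30:
  remove root 30; move last element 4 to root → [4, 10, 24, 8, 9]
  4 vs larger child 24 at index 2, swap → [24, 10, 4, 8, 9]
extract-max #5 returns 24:
  remove root 24; move last element 9 to root → [9, 10, 4, 8]
  9 vs larger child 10 at index 1, swap → [10, 9, 4, 8]

[10, 9, 4, 8]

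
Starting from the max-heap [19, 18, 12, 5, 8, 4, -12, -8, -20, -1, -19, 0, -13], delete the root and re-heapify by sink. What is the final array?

remove root 19; move last element -13 to root → [-13, 18, 12, 5, 8, 4, -12, -8, -20, -1, -19, 0]
-13 vs larger child 18 at index 1, swap → [18, -13, 12, 5, 8, 4, -12, -8, -20, -1, -19, 0]
-13 vs larger child 8 at index 4, swap → [18, 8, 12, 5, -13, 4, -12, -8, -20, -1, -19, 0]
-13 vs larger child -1 at index 9, swap → [18, 8, 12, 5, -1, 4, -12, -8, -20, -13, -19, 0]

[18, 8, 12, 5, -1, 4, -12, -8, -20, -13, -19, 0]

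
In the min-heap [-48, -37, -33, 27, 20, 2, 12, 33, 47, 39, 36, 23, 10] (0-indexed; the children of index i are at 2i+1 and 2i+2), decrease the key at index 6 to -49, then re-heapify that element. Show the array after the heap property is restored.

set index 6 from 12 to -49 → [-48, -37, -33, 27, 20, 2, -49, 33, 47, 39, 36, 23, 10]
-49 < parent -33 at index 2, swap → [-48, -37, -49, 27, 20, 2, -33, 33, 47, 39, 36, 23, 10]
-49 < parent -48 at index 0, swap → [-49, -37, -48, 27, 20, 2, -33, 33, 47, 39, 36, 23, 10]

[-49, -37, -48, 27, 20, 2, -33, 33, 47, 39, 36, 23, 10]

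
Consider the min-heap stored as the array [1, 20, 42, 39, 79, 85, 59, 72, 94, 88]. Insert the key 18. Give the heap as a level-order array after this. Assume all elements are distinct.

[1, 18, 42, 39, 20, 85, 59, 72, 94, 88, 79]

append 18 at index 10 → [1, 20, 42, 39, 79, 85, 59, 72, 94, 88, 18]
18 < parent 79 at index 4, swap → [1, 20, 42, 39, 18, 85, 59, 72, 94, 88, 79]
18 < parent 20 at index 1, swap → [1, 18, 42, 39, 20, 85, 59, 72, 94, 88, 79]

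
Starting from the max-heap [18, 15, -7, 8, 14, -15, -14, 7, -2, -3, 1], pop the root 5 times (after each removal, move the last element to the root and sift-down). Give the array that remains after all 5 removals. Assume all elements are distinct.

[1, -2, -7, -14, -3, -15]

extract-max #1 returns 18:
  remove root 18; move last element 1 to root → [1, 15, -7, 8, 14, -15, -14, 7, -2, -3]
  1 vs larger child 15 at index 1, swap → [15, 1, -7, 8, 14, -15, -14, 7, -2, -3]
  1 vs larger child 14 at index 4, swap → [15, 14, -7, 8, 1, -15, -14, 7, -2, -3]
extract-max #2 returns 15:
  remove root 15; move last element -3 to root → [-3, 14, -7, 8, 1, -15, -14, 7, -2]
  -3 vs larger child 14 at index 1, swap → [14, -3, -7, 8, 1, -15, -14, 7, -2]
  -3 vs larger child 8 at index 3, swap → [14, 8, -7, -3, 1, -15, -14, 7, -2]
  -3 vs larger child 7 at index 7, swap → [14, 8, -7, 7, 1, -15, -14, -3, -2]
extract-max #3 returns 14:
  remove root 14; move last element -2 to root → [-2, 8, -7, 7, 1, -15, -14, -3]
  -2 vs larger child 8 at index 1, swap → [8, -2, -7, 7, 1, -15, -14, -3]
  -2 vs larger child 7 at index 3, swap → [8, 7, -7, -2, 1, -15, -14, -3]
extract-max #4 returns 8:
  remove root 8; move last element -3 to root → [-3, 7, -7, -2, 1, -15, -14]
  -3 vs larger child 7 at index 1, swap → [7, -3, -7, -2, 1, -15, -14]
  -3 vs larger child 1 at index 4, swap → [7, 1, -7, -2, -3, -15, -14]
extract-max #5 returns 7:
  remove root 7; move last element -14 to root → [-14, 1, -7, -2, -3, -15]
  -14 vs larger child 1 at index 1, swap → [1, -14, -7, -2, -3, -15]
  -14 vs larger child -2 at index 3, swap → [1, -2, -7, -14, -3, -15]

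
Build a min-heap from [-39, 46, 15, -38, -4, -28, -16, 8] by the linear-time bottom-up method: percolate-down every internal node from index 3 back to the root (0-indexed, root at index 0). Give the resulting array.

sift down from index 3: already satisfies heap property
sift down from index 2:
  15 vs smaller child -28 at index 5, swap → [-39, 46, -28, -38, -4, 15, -16, 8]
sift down from index 1:
  46 vs smaller child -38 at index 3, swap → [-39, -38, -28, 46, -4, 15, -16, 8]
  46 vs only child 8 at index 7, swap → [-39, -38, -28, 8, -4, 15, -16, 46]
sift down from index 0: already satisfies heap property

[-39, -38, -28, 8, -4, 15, -16, 46]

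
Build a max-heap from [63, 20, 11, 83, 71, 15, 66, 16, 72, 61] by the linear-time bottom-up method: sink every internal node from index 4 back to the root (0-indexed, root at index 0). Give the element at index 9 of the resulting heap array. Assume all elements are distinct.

sift down from index 4: already satisfies heap property
sift down from index 3: already satisfies heap property
sift down from index 2:
  11 vs larger child 66 at index 6, swap → [63, 20, 66, 83, 71, 15, 11, 16, 72, 61]
sift down from index 1:
  20 vs larger child 83 at index 3, swap → [63, 83, 66, 20, 71, 15, 11, 16, 72, 61]
  20 vs larger child 72 at index 8, swap → [63, 83, 66, 72, 71, 15, 11, 16, 20, 61]
sift down from index 0:
  63 vs larger child 83 at index 1, swap → [83, 63, 66, 72, 71, 15, 11, 16, 20, 61]
  63 vs larger child 72 at index 3, swap → [83, 72, 66, 63, 71, 15, 11, 16, 20, 61]
resulting array: [83, 72, 66, 63, 71, 15, 11, 16, 20, 61]

61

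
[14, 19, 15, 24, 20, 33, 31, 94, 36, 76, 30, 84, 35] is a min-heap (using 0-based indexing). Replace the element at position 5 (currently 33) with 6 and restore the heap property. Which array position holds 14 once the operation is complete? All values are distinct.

set index 5 from 33 to 6 → [14, 19, 15, 24, 20, 6, 31, 94, 36, 76, 30, 84, 35]
6 < parent 15 at index 2, swap → [14, 19, 6, 24, 20, 15, 31, 94, 36, 76, 30, 84, 35]
6 < parent 14 at index 0, swap → [6, 19, 14, 24, 20, 15, 31, 94, 36, 76, 30, 84, 35]
resulting array: [6, 19, 14, 24, 20, 15, 31, 94, 36, 76, 30, 84, 35]

2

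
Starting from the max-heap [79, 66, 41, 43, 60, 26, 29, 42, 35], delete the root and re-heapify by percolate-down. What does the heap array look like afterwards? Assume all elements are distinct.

[66, 60, 41, 43, 35, 26, 29, 42]

remove root 79; move last element 35 to root → [35, 66, 41, 43, 60, 26, 29, 42]
35 vs larger child 66 at index 1, swap → [66, 35, 41, 43, 60, 26, 29, 42]
35 vs larger child 60 at index 4, swap → [66, 60, 41, 43, 35, 26, 29, 42]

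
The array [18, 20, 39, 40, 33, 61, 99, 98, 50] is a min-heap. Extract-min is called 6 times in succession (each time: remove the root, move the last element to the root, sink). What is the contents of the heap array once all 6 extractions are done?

[61, 98, 99]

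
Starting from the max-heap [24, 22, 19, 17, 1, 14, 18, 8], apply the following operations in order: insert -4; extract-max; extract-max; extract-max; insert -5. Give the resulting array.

[18, 17, 14, 8, 1, -4, -5]

insert -4:
  append -4 at index 8 → [24, 22, 19, 17, 1, 14, 18, 8, -4] (no swap needed)
extract-max → returns 24:
  remove root 24; move last element -4 to root → [-4, 22, 19, 17, 1, 14, 18, 8]
  -4 vs larger child 22 at index 1, swap → [22, -4, 19, 17, 1, 14, 18, 8]
  -4 vs larger child 17 at index 3, swap → [22, 17, 19, -4, 1, 14, 18, 8]
  -4 vs only child 8 at index 7, swap → [22, 17, 19, 8, 1, 14, 18, -4]
extract-max → returns 22:
  remove root 22; move last element -4 to root → [-4, 17, 19, 8, 1, 14, 18]
  -4 vs larger child 19 at index 2, swap → [19, 17, -4, 8, 1, 14, 18]
  -4 vs larger child 18 at index 6, swap → [19, 17, 18, 8, 1, 14, -4]
extract-max → returns 19:
  remove root 19; move last element -4 to root → [-4, 17, 18, 8, 1, 14]
  -4 vs larger child 18 at index 2, swap → [18, 17, -4, 8, 1, 14]
  -4 vs only child 14 at index 5, swap → [18, 17, 14, 8, 1, -4]
insert -5:
  append -5 at index 6 → [18, 17, 14, 8, 1, -4, -5] (no swap needed)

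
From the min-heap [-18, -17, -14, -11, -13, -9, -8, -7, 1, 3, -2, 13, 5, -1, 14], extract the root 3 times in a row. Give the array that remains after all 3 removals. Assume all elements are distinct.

[-13, -11, -9, -7, -2, -1, -8, 5, 1, 3, 14, 13]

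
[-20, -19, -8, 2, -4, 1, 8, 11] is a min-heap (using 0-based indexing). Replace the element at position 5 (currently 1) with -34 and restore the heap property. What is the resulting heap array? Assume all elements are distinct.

[-34, -19, -20, 2, -4, -8, 8, 11]

set index 5 from 1 to -34 → [-20, -19, -8, 2, -4, -34, 8, 11]
-34 < parent -8 at index 2, swap → [-20, -19, -34, 2, -4, -8, 8, 11]
-34 < parent -20 at index 0, swap → [-34, -19, -20, 2, -4, -8, 8, 11]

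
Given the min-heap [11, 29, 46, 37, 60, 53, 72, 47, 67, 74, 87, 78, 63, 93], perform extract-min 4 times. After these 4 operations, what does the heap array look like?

extract-min #1 returns 11:
  remove root 11; move last element 93 to root → [93, 29, 46, 37, 60, 53, 72, 47, 67, 74, 87, 78, 63]
  93 vs smaller child 29 at index 1, swap → [29, 93, 46, 37, 60, 53, 72, 47, 67, 74, 87, 78, 63]
  93 vs smaller child 37 at index 3, swap → [29, 37, 46, 93, 60, 53, 72, 47, 67, 74, 87, 78, 63]
  93 vs smaller child 47 at index 7, swap → [29, 37, 46, 47, 60, 53, 72, 93, 67, 74, 87, 78, 63]
extract-min #2 returns 29:
  remove root 29; move last element 63 to root → [63, 37, 46, 47, 60, 53, 72, 93, 67, 74, 87, 78]
  63 vs smaller child 37 at index 1, swap → [37, 63, 46, 47, 60, 53, 72, 93, 67, 74, 87, 78]
  63 vs smaller child 47 at index 3, swap → [37, 47, 46, 63, 60, 53, 72, 93, 67, 74, 87, 78]
extract-min #3 returns 37:
  remove root 37; move last element 78 to root → [78, 47, 46, 63, 60, 53, 72, 93, 67, 74, 87]
  78 vs smaller child 46 at index 2, swap → [46, 47, 78, 63, 60, 53, 72, 93, 67, 74, 87]
  78 vs smaller child 53 at index 5, swap → [46, 47, 53, 63, 60, 78, 72, 93, 67, 74, 87]
extract-min #4 returns 46:
  remove root 46; move last element 87 to root → [87, 47, 53, 63, 60, 78, 72, 93, 67, 74]
  87 vs smaller child 47 at index 1, swap → [47, 87, 53, 63, 60, 78, 72, 93, 67, 74]
  87 vs smaller child 60 at index 4, swap → [47, 60, 53, 63, 87, 78, 72, 93, 67, 74]
  87 vs only child 74 at index 9, swap → [47, 60, 53, 63, 74, 78, 72, 93, 67, 87]

[47, 60, 53, 63, 74, 78, 72, 93, 67, 87]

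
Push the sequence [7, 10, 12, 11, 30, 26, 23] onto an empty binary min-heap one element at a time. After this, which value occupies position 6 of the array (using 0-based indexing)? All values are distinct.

23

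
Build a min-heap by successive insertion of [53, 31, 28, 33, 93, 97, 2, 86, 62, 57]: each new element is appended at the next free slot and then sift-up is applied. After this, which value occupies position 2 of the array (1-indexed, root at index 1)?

Insert 53:
  append 53 at index 1 → [53] (no swap needed)
Insert 31:
  append 31 at index 2 → [53, 31]
  31 < parent 53 at index 1, swap → [31, 53]
Insert 28:
  append 28 at index 3 → [31, 53, 28]
  28 < parent 31 at index 1, swap → [28, 53, 31]
Insert 33:
  append 33 at index 4 → [28, 53, 31, 33]
  33 < parent 53 at index 2, swap → [28, 33, 31, 53]
Insert 93:
  append 93 at index 5 → [28, 33, 31, 53, 93] (no swap needed)
Insert 97:
  append 97 at index 6 → [28, 33, 31, 53, 93, 97] (no swap needed)
Insert 2:
  append 2 at index 7 → [28, 33, 31, 53, 93, 97, 2]
  2 < parent 31 at index 3, swap → [28, 33, 2, 53, 93, 97, 31]
  2 < parent 28 at index 1, swap → [2, 33, 28, 53, 93, 97, 31]
Insert 86:
  append 86 at index 8 → [2, 33, 28, 53, 93, 97, 31, 86] (no swap needed)
Insert 62:
  append 62 at index 9 → [2, 33, 28, 53, 93, 97, 31, 86, 62] (no swap needed)
Insert 57:
  append 57 at index 10 → [2, 33, 28, 53, 93, 97, 31, 86, 62, 57]
  57 < parent 93 at index 5, swap → [2, 33, 28, 53, 57, 97, 31, 86, 62, 93]
resulting array: [2, 33, 28, 53, 57, 97, 31, 86, 62, 93]

33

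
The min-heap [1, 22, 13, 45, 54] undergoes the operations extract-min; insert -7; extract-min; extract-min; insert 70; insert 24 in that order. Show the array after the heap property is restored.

[22, 24, 54, 70, 45]

extract-min → returns 1:
  remove root 1; move last element 54 to root → [54, 22, 13, 45]
  54 vs smaller child 13 at index 2, swap → [13, 22, 54, 45]
insert -7:
  append -7 at index 4 → [13, 22, 54, 45, -7]
  -7 < parent 22 at index 1, swap → [13, -7, 54, 45, 22]
  -7 < parent 13 at index 0, swap → [-7, 13, 54, 45, 22]
extract-min → returns -7:
  remove root -7; move last element 22 to root → [22, 13, 54, 45]
  22 vs smaller child 13 at index 1, swap → [13, 22, 54, 45]
extract-min → returns 13:
  remove root 13; move last element 45 to root → [45, 22, 54]
  45 vs smaller child 22 at index 1, swap → [22, 45, 54]
insert 70:
  append 70 at index 3 → [22, 45, 54, 70] (no swap needed)
insert 24:
  append 24 at index 4 → [22, 45, 54, 70, 24]
  24 < parent 45 at index 1, swap → [22, 24, 54, 70, 45]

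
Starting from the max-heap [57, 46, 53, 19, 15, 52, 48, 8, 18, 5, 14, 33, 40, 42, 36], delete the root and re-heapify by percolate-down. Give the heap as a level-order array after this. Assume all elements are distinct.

[53, 46, 52, 19, 15, 40, 48, 8, 18, 5, 14, 33, 36, 42]

remove root 57; move last element 36 to root → [36, 46, 53, 19, 15, 52, 48, 8, 18, 5, 14, 33, 40, 42]
36 vs larger child 53 at index 2, swap → [53, 46, 36, 19, 15, 52, 48, 8, 18, 5, 14, 33, 40, 42]
36 vs larger child 52 at index 5, swap → [53, 46, 52, 19, 15, 36, 48, 8, 18, 5, 14, 33, 40, 42]
36 vs larger child 40 at index 12, swap → [53, 46, 52, 19, 15, 40, 48, 8, 18, 5, 14, 33, 36, 42]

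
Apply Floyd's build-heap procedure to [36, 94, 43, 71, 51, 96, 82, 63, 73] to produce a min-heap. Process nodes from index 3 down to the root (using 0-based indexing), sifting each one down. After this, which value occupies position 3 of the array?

sift down from index 3:
  71 vs smaller child 63 at index 7, swap → [36, 94, 43, 63, 51, 96, 82, 71, 73]
sift down from index 2: already satisfies heap property
sift down from index 1:
  94 vs smaller child 51 at index 4, swap → [36, 51, 43, 63, 94, 96, 82, 71, 73]
sift down from index 0: already satisfies heap property
resulting array: [36, 51, 43, 63, 94, 96, 82, 71, 73]

63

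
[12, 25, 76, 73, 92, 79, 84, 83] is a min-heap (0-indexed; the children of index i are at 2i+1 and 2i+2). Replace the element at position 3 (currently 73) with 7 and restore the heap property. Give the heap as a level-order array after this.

set index 3 from 73 to 7 → [12, 25, 76, 7, 92, 79, 84, 83]
7 < parent 25 at index 1, swap → [12, 7, 76, 25, 92, 79, 84, 83]
7 < parent 12 at index 0, swap → [7, 12, 76, 25, 92, 79, 84, 83]

[7, 12, 76, 25, 92, 79, 84, 83]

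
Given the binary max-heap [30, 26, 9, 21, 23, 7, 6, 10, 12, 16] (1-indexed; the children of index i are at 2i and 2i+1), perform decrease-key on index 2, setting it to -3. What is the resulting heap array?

set index 2 from 26 to -3 → [30, -3, 9, 21, 23, 7, 6, 10, 12, 16]
-3 vs larger child 23 at index 5, swap → [30, 23, 9, 21, -3, 7, 6, 10, 12, 16]
-3 vs only child 16 at index 10, swap → [30, 23, 9, 21, 16, 7, 6, 10, 12, -3]

[30, 23, 9, 21, 16, 7, 6, 10, 12, -3]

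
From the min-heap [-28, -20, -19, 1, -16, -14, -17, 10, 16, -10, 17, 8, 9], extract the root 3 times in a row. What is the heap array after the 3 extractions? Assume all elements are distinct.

[-17, -16, -14, 1, -10, 17, 8, 10, 16, 9]

extract-min #1 returns -28:
  remove root -28; move last element 9 to root → [9, -20, -19, 1, -16, -14, -17, 10, 16, -10, 17, 8]
  9 vs smaller child -20 at index 1, swap → [-20, 9, -19, 1, -16, -14, -17, 10, 16, -10, 17, 8]
  9 vs smaller child -16 at index 4, swap → [-20, -16, -19, 1, 9, -14, -17, 10, 16, -10, 17, 8]
  9 vs smaller child -10 at index 9, swap → [-20, -16, -19, 1, -10, -14, -17, 10, 16, 9, 17, 8]
extract-min #2 returns -20:
  remove root -20; move last element 8 to root → [8, -16, -19, 1, -10, -14, -17, 10, 16, 9, 17]
  8 vs smaller child -19 at index 2, swap → [-19, -16, 8, 1, -10, -14, -17, 10, 16, 9, 17]
  8 vs smaller child -17 at index 6, swap → [-19, -16, -17, 1, -10, -14, 8, 10, 16, 9, 17]
extract-min #3 returns -19:
  remove root -19; move last element 17 to root → [17, -16, -17, 1, -10, -14, 8, 10, 16, 9]
  17 vs smaller child -17 at index 2, swap → [-17, -16, 17, 1, -10, -14, 8, 10, 16, 9]
  17 vs smaller child -14 at index 5, swap → [-17, -16, -14, 1, -10, 17, 8, 10, 16, 9]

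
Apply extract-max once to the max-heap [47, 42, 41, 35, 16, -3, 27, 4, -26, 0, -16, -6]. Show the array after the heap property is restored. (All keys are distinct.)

remove root 47; move last element -6 to root → [-6, 42, 41, 35, 16, -3, 27, 4, -26, 0, -16]
-6 vs larger child 42 at index 1, swap → [42, -6, 41, 35, 16, -3, 27, 4, -26, 0, -16]
-6 vs larger child 35 at index 3, swap → [42, 35, 41, -6, 16, -3, 27, 4, -26, 0, -16]
-6 vs larger child 4 at index 7, swap → [42, 35, 41, 4, 16, -3, 27, -6, -26, 0, -16]

[42, 35, 41, 4, 16, -3, 27, -6, -26, 0, -16]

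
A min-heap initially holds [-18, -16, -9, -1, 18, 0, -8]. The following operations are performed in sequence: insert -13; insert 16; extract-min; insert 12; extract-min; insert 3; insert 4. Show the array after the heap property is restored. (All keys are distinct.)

[-13, -1, -9, 3, 4, 0, -8, 16, 12, 18]

insert -13:
  append -13 at index 7 → [-18, -16, -9, -1, 18, 0, -8, -13]
  -13 < parent -1 at index 3, swap → [-18, -16, -9, -13, 18, 0, -8, -1]
insert 16:
  append 16 at index 8 → [-18, -16, -9, -13, 18, 0, -8, -1, 16] (no swap needed)
extract-min → returns -18:
  remove root -18; move last element 16 to root → [16, -16, -9, -13, 18, 0, -8, -1]
  16 vs smaller child -16 at index 1, swap → [-16, 16, -9, -13, 18, 0, -8, -1]
  16 vs smaller child -13 at index 3, swap → [-16, -13, -9, 16, 18, 0, -8, -1]
  16 vs only child -1 at index 7, swap → [-16, -13, -9, -1, 18, 0, -8, 16]
insert 12:
  append 12 at index 8 → [-16, -13, -9, -1, 18, 0, -8, 16, 12] (no swap needed)
extract-min → returns -16:
  remove root -16; move last element 12 to root → [12, -13, -9, -1, 18, 0, -8, 16]
  12 vs smaller child -13 at index 1, swap → [-13, 12, -9, -1, 18, 0, -8, 16]
  12 vs smaller child -1 at index 3, swap → [-13, -1, -9, 12, 18, 0, -8, 16]
insert 3:
  append 3 at index 8 → [-13, -1, -9, 12, 18, 0, -8, 16, 3]
  3 < parent 12 at index 3, swap → [-13, -1, -9, 3, 18, 0, -8, 16, 12]
insert 4:
  append 4 at index 9 → [-13, -1, -9, 3, 18, 0, -8, 16, 12, 4]
  4 < parent 18 at index 4, swap → [-13, -1, -9, 3, 4, 0, -8, 16, 12, 18]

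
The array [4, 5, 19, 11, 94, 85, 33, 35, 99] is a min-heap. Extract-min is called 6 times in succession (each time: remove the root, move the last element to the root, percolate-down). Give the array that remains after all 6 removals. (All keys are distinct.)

[85, 94, 99]

extract-min #1 returns 4:
  remove root 4; move last element 99 to root → [99, 5, 19, 11, 94, 85, 33, 35]
  99 vs smaller child 5 at index 1, swap → [5, 99, 19, 11, 94, 85, 33, 35]
  99 vs smaller child 11 at index 3, swap → [5, 11, 19, 99, 94, 85, 33, 35]
  99 vs only child 35 at index 7, swap → [5, 11, 19, 35, 94, 85, 33, 99]
extract-min #2 returns 5:
  remove root 5; move last element 99 to root → [99, 11, 19, 35, 94, 85, 33]
  99 vs smaller child 11 at index 1, swap → [11, 99, 19, 35, 94, 85, 33]
  99 vs smaller child 35 at index 3, swap → [11, 35, 19, 99, 94, 85, 33]
extract-min #3 returns 11:
  remove root 11; move last element 33 to root → [33, 35, 19, 99, 94, 85]
  33 vs smaller child 19 at index 2, swap → [19, 35, 33, 99, 94, 85]
extract-min #4 returns 19:
  remove root 19; move last element 85 to root → [85, 35, 33, 99, 94]
  85 vs smaller child 33 at index 2, swap → [33, 35, 85, 99, 94]
extract-min #5 returns 33:
  remove root 33; move last element 94 to root → [94, 35, 85, 99]
  94 vs smaller child 35 at index 1, swap → [35, 94, 85, 99]
extract-min #6 returns 35:
  remove root 35; move last element 99 to root → [99, 94, 85]
  99 vs smaller child 85 at index 2, swap → [85, 94, 99]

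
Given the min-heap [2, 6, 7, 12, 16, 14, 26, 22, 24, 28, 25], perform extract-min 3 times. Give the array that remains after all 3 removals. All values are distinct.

[12, 16, 14, 22, 24, 28, 26, 25]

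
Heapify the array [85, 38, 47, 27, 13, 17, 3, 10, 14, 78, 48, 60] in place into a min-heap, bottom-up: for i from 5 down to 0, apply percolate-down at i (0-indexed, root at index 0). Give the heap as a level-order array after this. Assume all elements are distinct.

sift down from index 5: already satisfies heap property
sift down from index 4: already satisfies heap property
sift down from index 3:
  27 vs smaller child 10 at index 7, swap → [85, 38, 47, 10, 13, 17, 3, 27, 14, 78, 48, 60]
sift down from index 2:
  47 vs smaller child 3 at index 6, swap → [85, 38, 3, 10, 13, 17, 47, 27, 14, 78, 48, 60]
sift down from index 1:
  38 vs smaller child 10 at index 3, swap → [85, 10, 3, 38, 13, 17, 47, 27, 14, 78, 48, 60]
  38 vs smaller child 14 at index 8, swap → [85, 10, 3, 14, 13, 17, 47, 27, 38, 78, 48, 60]
sift down from index 0:
  85 vs smaller child 3 at index 2, swap → [3, 10, 85, 14, 13, 17, 47, 27, 38, 78, 48, 60]
  85 vs smaller child 17 at index 5, swap → [3, 10, 17, 14, 13, 85, 47, 27, 38, 78, 48, 60]
  85 vs only child 60 at index 11, swap → [3, 10, 17, 14, 13, 60, 47, 27, 38, 78, 48, 85]

[3, 10, 17, 14, 13, 60, 47, 27, 38, 78, 48, 85]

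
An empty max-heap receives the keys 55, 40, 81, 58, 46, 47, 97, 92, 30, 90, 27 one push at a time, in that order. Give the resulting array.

Insert 55:
  append 55 at index 0 → [55] (no swap needed)
Insert 40:
  append 40 at index 1 → [55, 40] (no swap needed)
Insert 81:
  append 81 at index 2 → [55, 40, 81]
  81 > parent 55 at index 0, swap → [81, 40, 55]
Insert 58:
  append 58 at index 3 → [81, 40, 55, 58]
  58 > parent 40 at index 1, swap → [81, 58, 55, 40]
Insert 46:
  append 46 at index 4 → [81, 58, 55, 40, 46] (no swap needed)
Insert 47:
  append 47 at index 5 → [81, 58, 55, 40, 46, 47] (no swap needed)
Insert 97:
  append 97 at index 6 → [81, 58, 55, 40, 46, 47, 97]
  97 > parent 55 at index 2, swap → [81, 58, 97, 40, 46, 47, 55]
  97 > parent 81 at index 0, swap → [97, 58, 81, 40, 46, 47, 55]
Insert 92:
  append 92 at index 7 → [97, 58, 81, 40, 46, 47, 55, 92]
  92 > parent 40 at index 3, swap → [97, 58, 81, 92, 46, 47, 55, 40]
  92 > parent 58 at index 1, swap → [97, 92, 81, 58, 46, 47, 55, 40]
Insert 30:
  append 30 at index 8 → [97, 92, 81, 58, 46, 47, 55, 40, 30] (no swap needed)
Insert 90:
  append 90 at index 9 → [97, 92, 81, 58, 46, 47, 55, 40, 30, 90]
  90 > parent 46 at index 4, swap → [97, 92, 81, 58, 90, 47, 55, 40, 30, 46]
Insert 27:
  append 27 at index 10 → [97, 92, 81, 58, 90, 47, 55, 40, 30, 46, 27] (no swap needed)

[97, 92, 81, 58, 90, 47, 55, 40, 30, 46, 27]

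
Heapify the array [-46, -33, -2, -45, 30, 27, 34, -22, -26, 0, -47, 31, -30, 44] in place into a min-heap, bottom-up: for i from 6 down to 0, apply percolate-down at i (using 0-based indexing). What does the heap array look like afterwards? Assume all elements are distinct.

sift down from index 6: already satisfies heap property
sift down from index 5:
  27 vs smaller child -30 at index 12, swap → [-46, -33, -2, -45, 30, -30, 34, -22, -26, 0, -47, 31, 27, 44]
sift down from index 4:
  30 vs smaller child -47 at index 10, swap → [-46, -33, -2, -45, -47, -30, 34, -22, -26, 0, 30, 31, 27, 44]
sift down from index 3: already satisfies heap property
sift down from index 2:
  -2 vs smaller child -30 at index 5, swap → [-46, -33, -30, -45, -47, -2, 34, -22, -26, 0, 30, 31, 27, 44]
sift down from index 1:
  -33 vs smaller child -47 at index 4, swap → [-46, -47, -30, -45, -33, -2, 34, -22, -26, 0, 30, 31, 27, 44]
sift down from index 0:
  -46 vs smaller child -47 at index 1, swap → [-47, -46, -30, -45, -33, -2, 34, -22, -26, 0, 30, 31, 27, 44]

[-47, -46, -30, -45, -33, -2, 34, -22, -26, 0, 30, 31, 27, 44]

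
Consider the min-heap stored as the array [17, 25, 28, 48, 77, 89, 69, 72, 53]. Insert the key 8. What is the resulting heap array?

[8, 17, 28, 48, 25, 89, 69, 72, 53, 77]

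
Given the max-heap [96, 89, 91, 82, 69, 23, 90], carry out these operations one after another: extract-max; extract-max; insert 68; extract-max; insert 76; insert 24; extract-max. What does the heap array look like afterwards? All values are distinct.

[82, 69, 76, 23, 24, 68]

extract-max → returns 96:
  remove root 96; move last element 90 to root → [90, 89, 91, 82, 69, 23]
  90 vs larger child 91 at index 2, swap → [91, 89, 90, 82, 69, 23]
extract-max → returns 91:
  remove root 91; move last element 23 to root → [23, 89, 90, 82, 69]
  23 vs larger child 90 at index 2, swap → [90, 89, 23, 82, 69]
insert 68:
  append 68 at index 5 → [90, 89, 23, 82, 69, 68]
  68 > parent 23 at index 2, swap → [90, 89, 68, 82, 69, 23]
extract-max → returns 90:
  remove root 90; move last element 23 to root → [23, 89, 68, 82, 69]
  23 vs larger child 89 at index 1, swap → [89, 23, 68, 82, 69]
  23 vs larger child 82 at index 3, swap → [89, 82, 68, 23, 69]
insert 76:
  append 76 at index 5 → [89, 82, 68, 23, 69, 76]
  76 > parent 68 at index 2, swap → [89, 82, 76, 23, 69, 68]
insert 24:
  append 24 at index 6 → [89, 82, 76, 23, 69, 68, 24] (no swap needed)
extract-max → returns 89:
  remove root 89; move last element 24 to root → [24, 82, 76, 23, 69, 68]
  24 vs larger child 82 at index 1, swap → [82, 24, 76, 23, 69, 68]
  24 vs larger child 69 at index 4, swap → [82, 69, 76, 23, 24, 68]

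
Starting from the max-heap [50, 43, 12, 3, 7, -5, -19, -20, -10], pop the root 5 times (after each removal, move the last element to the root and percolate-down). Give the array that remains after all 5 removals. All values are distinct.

extract-max #1 returns 50:
  remove root 50; move last element -10 to root → [-10, 43, 12, 3, 7, -5, -19, -20]
  -10 vs larger child 43 at index 1, swap → [43, -10, 12, 3, 7, -5, -19, -20]
  -10 vs larger child 7 at index 4, swap → [43, 7, 12, 3, -10, -5, -19, -20]
extract-max #2 returns 43:
  remove root 43; move last element -20 to root → [-20, 7, 12, 3, -10, -5, -19]
  -20 vs larger child 12 at index 2, swap → [12, 7, -20, 3, -10, -5, -19]
  -20 vs larger child -5 at index 5, swap → [12, 7, -5, 3, -10, -20, -19]
extract-max #3 returns 12:
  remove root 12; move last element -19 to root → [-19, 7, -5, 3, -10, -20]
  -19 vs larger child 7 at index 1, swap → [7, -19, -5, 3, -10, -20]
  -19 vs larger child 3 at index 3, swap → [7, 3, -5, -19, -10, -20]
extract-max #4 returns 7:
  remove root 7; move last element -20 to root → [-20, 3, -5, -19, -10]
  -20 vs larger child 3 at index 1, swap → [3, -20, -5, -19, -10]
  -20 vs larger child -10 at index 4, swap → [3, -10, -5, -19, -20]
extract-max #5 returns 3:
  remove root 3; move last element -20 to root → [-20, -10, -5, -19]
  -20 vs larger child -5 at index 2, swap → [-5, -10, -20, -19]

[-5, -10, -20, -19]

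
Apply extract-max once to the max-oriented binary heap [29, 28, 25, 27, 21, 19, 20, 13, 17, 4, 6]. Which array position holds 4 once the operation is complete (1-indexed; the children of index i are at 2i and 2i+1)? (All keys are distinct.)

remove root 29; move last element 6 to root → [6, 28, 25, 27, 21, 19, 20, 13, 17, 4]
6 vs larger child 28 at index 2, swap → [28, 6, 25, 27, 21, 19, 20, 13, 17, 4]
6 vs larger child 27 at index 4, swap → [28, 27, 25, 6, 21, 19, 20, 13, 17, 4]
6 vs larger child 17 at index 9, swap → [28, 27, 25, 17, 21, 19, 20, 13, 6, 4]
resulting array: [28, 27, 25, 17, 21, 19, 20, 13, 6, 4]

10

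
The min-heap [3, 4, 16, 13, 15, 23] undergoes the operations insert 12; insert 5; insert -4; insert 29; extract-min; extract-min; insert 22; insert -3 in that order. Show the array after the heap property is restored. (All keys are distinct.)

[-3, 4, 12, 13, 5, 23, 16, 29, 22, 15]

insert 12:
  append 12 at index 6 → [3, 4, 16, 13, 15, 23, 12]
  12 < parent 16 at index 2, swap → [3, 4, 12, 13, 15, 23, 16]
insert 5:
  append 5 at index 7 → [3, 4, 12, 13, 15, 23, 16, 5]
  5 < parent 13 at index 3, swap → [3, 4, 12, 5, 15, 23, 16, 13]
insert -4:
  append -4 at index 8 → [3, 4, 12, 5, 15, 23, 16, 13, -4]
  -4 < parent 5 at index 3, swap → [3, 4, 12, -4, 15, 23, 16, 13, 5]
  -4 < parent 4 at index 1, swap → [3, -4, 12, 4, 15, 23, 16, 13, 5]
  -4 < parent 3 at index 0, swap → [-4, 3, 12, 4, 15, 23, 16, 13, 5]
insert 29:
  append 29 at index 9 → [-4, 3, 12, 4, 15, 23, 16, 13, 5, 29] (no swap needed)
extract-min → returns -4:
  remove root -4; move last element 29 to root → [29, 3, 12, 4, 15, 23, 16, 13, 5]
  29 vs smaller child 3 at index 1, swap → [3, 29, 12, 4, 15, 23, 16, 13, 5]
  29 vs smaller child 4 at index 3, swap → [3, 4, 12, 29, 15, 23, 16, 13, 5]
  29 vs smaller child 5 at index 8, swap → [3, 4, 12, 5, 15, 23, 16, 13, 29]
extract-min → returns 3:
  remove root 3; move last element 29 to root → [29, 4, 12, 5, 15, 23, 16, 13]
  29 vs smaller child 4 at index 1, swap → [4, 29, 12, 5, 15, 23, 16, 13]
  29 vs smaller child 5 at index 3, swap → [4, 5, 12, 29, 15, 23, 16, 13]
  29 vs only child 13 at index 7, swap → [4, 5, 12, 13, 15, 23, 16, 29]
insert 22:
  append 22 at index 8 → [4, 5, 12, 13, 15, 23, 16, 29, 22] (no swap needed)
insert -3:
  append -3 at index 9 → [4, 5, 12, 13, 15, 23, 16, 29, 22, -3]
  -3 < parent 15 at index 4, swap → [4, 5, 12, 13, -3, 23, 16, 29, 22, 15]
  -3 < parent 5 at index 1, swap → [4, -3, 12, 13, 5, 23, 16, 29, 22, 15]
  -3 < parent 4 at index 0, swap → [-3, 4, 12, 13, 5, 23, 16, 29, 22, 15]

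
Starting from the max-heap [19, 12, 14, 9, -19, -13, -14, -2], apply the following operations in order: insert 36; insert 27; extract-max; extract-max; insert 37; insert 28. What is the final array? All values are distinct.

[37, 28, 14, 12, 19, -13, -14, -2, 9, -19]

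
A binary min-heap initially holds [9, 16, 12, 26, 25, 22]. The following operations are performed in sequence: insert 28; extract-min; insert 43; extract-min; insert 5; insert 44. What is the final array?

[5, 25, 16, 26, 43, 28, 22, 44]

insert 28:
  append 28 at index 6 → [9, 16, 12, 26, 25, 22, 28] (no swap needed)
extract-min → returns 9:
  remove root 9; move last element 28 to root → [28, 16, 12, 26, 25, 22]
  28 vs smaller child 12 at index 2, swap → [12, 16, 28, 26, 25, 22]
  28 vs only child 22 at index 5, swap → [12, 16, 22, 26, 25, 28]
insert 43:
  append 43 at index 6 → [12, 16, 22, 26, 25, 28, 43] (no swap needed)
extract-min → returns 12:
  remove root 12; move last element 43 to root → [43, 16, 22, 26, 25, 28]
  43 vs smaller child 16 at index 1, swap → [16, 43, 22, 26, 25, 28]
  43 vs smaller child 25 at index 4, swap → [16, 25, 22, 26, 43, 28]
insert 5:
  append 5 at index 6 → [16, 25, 22, 26, 43, 28, 5]
  5 < parent 22 at index 2, swap → [16, 25, 5, 26, 43, 28, 22]
  5 < parent 16 at index 0, swap → [5, 25, 16, 26, 43, 28, 22]
insert 44:
  append 44 at index 7 → [5, 25, 16, 26, 43, 28, 22, 44] (no swap needed)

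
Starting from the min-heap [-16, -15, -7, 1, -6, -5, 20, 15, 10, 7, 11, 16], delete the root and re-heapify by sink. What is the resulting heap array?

remove root -16; move last element 16 to root → [16, -15, -7, 1, -6, -5, 20, 15, 10, 7, 11]
16 vs smaller child -15 at index 1, swap → [-15, 16, -7, 1, -6, -5, 20, 15, 10, 7, 11]
16 vs smaller child -6 at index 4, swap → [-15, -6, -7, 1, 16, -5, 20, 15, 10, 7, 11]
16 vs smaller child 7 at index 9, swap → [-15, -6, -7, 1, 7, -5, 20, 15, 10, 16, 11]

[-15, -6, -7, 1, 7, -5, 20, 15, 10, 16, 11]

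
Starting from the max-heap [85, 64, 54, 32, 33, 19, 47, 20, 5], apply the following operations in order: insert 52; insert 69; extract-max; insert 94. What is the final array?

insert 52:
  append 52 at index 9 → [85, 64, 54, 32, 33, 19, 47, 20, 5, 52]
  52 > parent 33 at index 4, swap → [85, 64, 54, 32, 52, 19, 47, 20, 5, 33]
insert 69:
  append 69 at index 10 → [85, 64, 54, 32, 52, 19, 47, 20, 5, 33, 69]
  69 > parent 52 at index 4, swap → [85, 64, 54, 32, 69, 19, 47, 20, 5, 33, 52]
  69 > parent 64 at index 1, swap → [85, 69, 54, 32, 64, 19, 47, 20, 5, 33, 52]
extract-max → returns 85:
  remove root 85; move last element 52 to root → [52, 69, 54, 32, 64, 19, 47, 20, 5, 33]
  52 vs larger child 69 at index 1, swap → [69, 52, 54, 32, 64, 19, 47, 20, 5, 33]
  52 vs larger child 64 at index 4, swap → [69, 64, 54, 32, 52, 19, 47, 20, 5, 33]
insert 94:
  append 94 at index 10 → [69, 64, 54, 32, 52, 19, 47, 20, 5, 33, 94]
  94 > parent 52 at index 4, swap → [69, 64, 54, 32, 94, 19, 47, 20, 5, 33, 52]
  94 > parent 64 at index 1, swap → [69, 94, 54, 32, 64, 19, 47, 20, 5, 33, 52]
  94 > parent 69 at index 0, swap → [94, 69, 54, 32, 64, 19, 47, 20, 5, 33, 52]

[94, 69, 54, 32, 64, 19, 47, 20, 5, 33, 52]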